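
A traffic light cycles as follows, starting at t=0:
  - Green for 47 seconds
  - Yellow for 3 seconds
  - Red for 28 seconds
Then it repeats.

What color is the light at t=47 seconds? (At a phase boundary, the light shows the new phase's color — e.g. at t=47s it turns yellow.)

Answer: yellow

Derivation:
Cycle length = 47 + 3 + 28 = 78s
t = 47, phase_t = 47 mod 78 = 47
47 <= 47 < 50 (yellow end) → YELLOW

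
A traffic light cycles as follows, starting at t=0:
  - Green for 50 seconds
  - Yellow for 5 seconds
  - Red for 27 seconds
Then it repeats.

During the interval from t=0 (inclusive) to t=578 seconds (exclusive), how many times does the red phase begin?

Answer: 7

Derivation:
Cycle = 50+5+27 = 82s
red phase starts at t = k*82 + 55 for k=0,1,2,...
Need k*82+55 < 578 → k < 6.378
k ∈ {0, ..., 6} → 7 starts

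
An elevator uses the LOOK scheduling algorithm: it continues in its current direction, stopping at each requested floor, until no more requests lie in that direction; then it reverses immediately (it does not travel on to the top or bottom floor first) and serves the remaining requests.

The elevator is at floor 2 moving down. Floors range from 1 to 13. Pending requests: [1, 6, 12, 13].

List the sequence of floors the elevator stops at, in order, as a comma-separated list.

Answer: 1, 6, 12, 13

Derivation:
Current: 2, moving DOWN
Serve below first (descending): [1]
Then reverse, serve above (ascending): [6, 12, 13]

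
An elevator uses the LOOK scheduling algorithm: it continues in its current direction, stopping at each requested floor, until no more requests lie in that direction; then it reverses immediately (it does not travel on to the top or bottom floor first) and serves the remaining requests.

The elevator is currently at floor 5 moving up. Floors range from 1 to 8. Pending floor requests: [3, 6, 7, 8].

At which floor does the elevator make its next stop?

Current floor: 5, direction: up
Requests above: [6, 7, 8]
Requests below: [3]
Moving up and requests lie above → nearest above is min([6, 7, 8]) = 6

Answer: 6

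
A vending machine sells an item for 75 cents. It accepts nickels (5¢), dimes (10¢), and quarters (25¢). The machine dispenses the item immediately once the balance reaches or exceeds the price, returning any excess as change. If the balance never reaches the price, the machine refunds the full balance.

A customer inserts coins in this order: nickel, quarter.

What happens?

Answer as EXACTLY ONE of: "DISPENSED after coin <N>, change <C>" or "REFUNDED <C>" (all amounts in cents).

Price: 75¢
Coin 1 (nickel, 5¢): balance = 5¢
Coin 2 (quarter, 25¢): balance = 30¢
All coins inserted, balance 30¢ < price 75¢ → REFUND 30¢

Answer: REFUNDED 30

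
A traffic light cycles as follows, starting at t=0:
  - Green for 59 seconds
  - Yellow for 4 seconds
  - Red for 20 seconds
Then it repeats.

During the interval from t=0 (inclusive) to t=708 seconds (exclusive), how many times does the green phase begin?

Cycle = 59+4+20 = 83s
green phase starts at t = k*83 + 0 for k=0,1,2,...
Need k*83+0 < 708 → k < 8.530
k ∈ {0, ..., 8} → 9 starts

Answer: 9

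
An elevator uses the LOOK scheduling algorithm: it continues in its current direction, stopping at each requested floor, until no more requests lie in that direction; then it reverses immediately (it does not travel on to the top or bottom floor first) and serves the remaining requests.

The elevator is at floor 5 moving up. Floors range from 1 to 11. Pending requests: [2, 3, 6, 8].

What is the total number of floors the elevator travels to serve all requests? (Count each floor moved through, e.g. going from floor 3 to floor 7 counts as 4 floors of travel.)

Start at floor 5 moving up, LOOK stop order: [6, 8, 3, 2]
  5 → 6: |6-5| = 1, total = 1
  6 → 8: |8-6| = 2, total = 3
  8 → 3: |3-8| = 5, total = 8
  3 → 2: |2-3| = 1, total = 9

Answer: 9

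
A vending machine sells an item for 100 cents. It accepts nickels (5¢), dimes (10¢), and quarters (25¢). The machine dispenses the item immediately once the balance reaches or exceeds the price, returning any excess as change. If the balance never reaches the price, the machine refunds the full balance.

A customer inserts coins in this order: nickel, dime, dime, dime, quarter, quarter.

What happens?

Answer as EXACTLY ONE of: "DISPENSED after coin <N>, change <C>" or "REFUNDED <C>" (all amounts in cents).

Answer: REFUNDED 85

Derivation:
Price: 100¢
Coin 1 (nickel, 5¢): balance = 5¢
Coin 2 (dime, 10¢): balance = 15¢
Coin 3 (dime, 10¢): balance = 25¢
Coin 4 (dime, 10¢): balance = 35¢
Coin 5 (quarter, 25¢): balance = 60¢
Coin 6 (quarter, 25¢): balance = 85¢
All coins inserted, balance 85¢ < price 100¢ → REFUND 85¢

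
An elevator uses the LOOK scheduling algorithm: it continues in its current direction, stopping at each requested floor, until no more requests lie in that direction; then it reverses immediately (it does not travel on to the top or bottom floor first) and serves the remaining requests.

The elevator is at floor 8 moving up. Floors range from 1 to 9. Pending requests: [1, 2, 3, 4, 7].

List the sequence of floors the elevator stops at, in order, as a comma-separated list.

Answer: 7, 4, 3, 2, 1

Derivation:
Current: 8, moving UP
Serve above first (ascending): []
Then reverse, serve below (descending): [7, 4, 3, 2, 1]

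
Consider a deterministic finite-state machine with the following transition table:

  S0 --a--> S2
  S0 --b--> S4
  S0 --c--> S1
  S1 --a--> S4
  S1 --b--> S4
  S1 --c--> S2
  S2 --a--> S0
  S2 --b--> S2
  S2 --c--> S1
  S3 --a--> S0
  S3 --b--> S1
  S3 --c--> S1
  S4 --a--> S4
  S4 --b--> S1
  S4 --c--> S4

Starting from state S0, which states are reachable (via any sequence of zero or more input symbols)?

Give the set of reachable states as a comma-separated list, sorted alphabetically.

BFS from S0:
  visit S0: S0--a-->S2 (new), S0--b-->S4 (new), S0--c-->S1 (new)
  visit S2: S2--a-->S0 (seen), S2--b-->S2 (seen), S2--c-->S1 (seen)
  visit S4: S4--a-->S4 (seen), S4--b-->S1 (seen), S4--c-->S4 (seen)
  visit S1: S1--a-->S4 (seen), S1--b-->S4 (seen), S1--c-->S2 (seen)

Answer: S0, S1, S2, S4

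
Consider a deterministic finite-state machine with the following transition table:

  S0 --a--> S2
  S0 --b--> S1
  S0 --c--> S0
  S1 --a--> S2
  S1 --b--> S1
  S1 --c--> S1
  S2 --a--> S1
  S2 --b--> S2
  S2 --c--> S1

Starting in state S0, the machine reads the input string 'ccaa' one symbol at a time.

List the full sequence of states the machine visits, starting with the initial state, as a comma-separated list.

Start: S0
  read 'c': S0 --c--> S0
  read 'c': S0 --c--> S0
  read 'a': S0 --a--> S2
  read 'a': S2 --a--> S1

Answer: S0, S0, S0, S2, S1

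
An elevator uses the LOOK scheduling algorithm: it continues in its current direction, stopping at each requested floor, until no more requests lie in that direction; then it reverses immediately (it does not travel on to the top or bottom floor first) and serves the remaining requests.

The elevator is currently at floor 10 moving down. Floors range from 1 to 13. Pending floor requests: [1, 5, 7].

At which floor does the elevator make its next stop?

Answer: 7

Derivation:
Current floor: 10, direction: down
Requests above: []
Requests below: [1, 5, 7]
Moving down and requests lie below → nearest below is max([1, 5, 7]) = 7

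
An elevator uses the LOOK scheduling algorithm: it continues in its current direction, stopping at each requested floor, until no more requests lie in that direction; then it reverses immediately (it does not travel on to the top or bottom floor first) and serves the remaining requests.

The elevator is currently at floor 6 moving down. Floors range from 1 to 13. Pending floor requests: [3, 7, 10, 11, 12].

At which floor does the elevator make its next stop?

Current floor: 6, direction: down
Requests above: [7, 10, 11, 12]
Requests below: [3]
Moving down and requests lie below → nearest below is max([3]) = 3

Answer: 3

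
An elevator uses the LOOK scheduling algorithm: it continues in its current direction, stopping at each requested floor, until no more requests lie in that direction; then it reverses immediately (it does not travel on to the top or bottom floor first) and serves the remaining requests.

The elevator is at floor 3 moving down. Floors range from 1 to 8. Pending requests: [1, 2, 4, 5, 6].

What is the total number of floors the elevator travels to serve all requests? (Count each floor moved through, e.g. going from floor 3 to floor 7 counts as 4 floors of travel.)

Answer: 7

Derivation:
Start at floor 3 moving down, LOOK stop order: [2, 1, 4, 5, 6]
  3 → 2: |2-3| = 1, total = 1
  2 → 1: |1-2| = 1, total = 2
  1 → 4: |4-1| = 3, total = 5
  4 → 5: |5-4| = 1, total = 6
  5 → 6: |6-5| = 1, total = 7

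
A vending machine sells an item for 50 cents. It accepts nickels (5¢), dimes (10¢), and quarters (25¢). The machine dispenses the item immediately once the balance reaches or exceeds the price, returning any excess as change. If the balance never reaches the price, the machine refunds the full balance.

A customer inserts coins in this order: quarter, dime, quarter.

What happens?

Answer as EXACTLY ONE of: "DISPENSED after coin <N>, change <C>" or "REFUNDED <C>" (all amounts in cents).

Answer: DISPENSED after coin 3, change 10

Derivation:
Price: 50¢
Coin 1 (quarter, 25¢): balance = 25¢
Coin 2 (dime, 10¢): balance = 35¢
Coin 3 (quarter, 25¢): balance = 60¢
  → balance >= price → DISPENSE, change = 60 - 50 = 10¢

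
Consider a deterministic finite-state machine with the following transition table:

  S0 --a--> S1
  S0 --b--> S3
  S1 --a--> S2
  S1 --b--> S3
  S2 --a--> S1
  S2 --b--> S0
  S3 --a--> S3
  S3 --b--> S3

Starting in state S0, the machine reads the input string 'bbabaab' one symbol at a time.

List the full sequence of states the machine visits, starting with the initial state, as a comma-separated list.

Answer: S0, S3, S3, S3, S3, S3, S3, S3

Derivation:
Start: S0
  read 'b': S0 --b--> S3
  read 'b': S3 --b--> S3
  read 'a': S3 --a--> S3
  read 'b': S3 --b--> S3
  read 'a': S3 --a--> S3
  read 'a': S3 --a--> S3
  read 'b': S3 --b--> S3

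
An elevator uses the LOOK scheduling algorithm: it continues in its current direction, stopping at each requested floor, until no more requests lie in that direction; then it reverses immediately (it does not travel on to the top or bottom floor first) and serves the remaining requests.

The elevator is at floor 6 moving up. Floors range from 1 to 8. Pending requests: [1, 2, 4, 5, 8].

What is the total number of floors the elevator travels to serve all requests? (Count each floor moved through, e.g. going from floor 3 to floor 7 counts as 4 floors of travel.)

Start at floor 6 moving up, LOOK stop order: [8, 5, 4, 2, 1]
  6 → 8: |8-6| = 2, total = 2
  8 → 5: |5-8| = 3, total = 5
  5 → 4: |4-5| = 1, total = 6
  4 → 2: |2-4| = 2, total = 8
  2 → 1: |1-2| = 1, total = 9

Answer: 9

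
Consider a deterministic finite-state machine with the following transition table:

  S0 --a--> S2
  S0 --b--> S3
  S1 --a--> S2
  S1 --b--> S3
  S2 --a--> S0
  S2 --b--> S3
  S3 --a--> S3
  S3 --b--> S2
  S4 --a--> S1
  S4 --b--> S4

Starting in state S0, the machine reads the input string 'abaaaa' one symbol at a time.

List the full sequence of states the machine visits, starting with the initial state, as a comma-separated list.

Answer: S0, S2, S3, S3, S3, S3, S3

Derivation:
Start: S0
  read 'a': S0 --a--> S2
  read 'b': S2 --b--> S3
  read 'a': S3 --a--> S3
  read 'a': S3 --a--> S3
  read 'a': S3 --a--> S3
  read 'a': S3 --a--> S3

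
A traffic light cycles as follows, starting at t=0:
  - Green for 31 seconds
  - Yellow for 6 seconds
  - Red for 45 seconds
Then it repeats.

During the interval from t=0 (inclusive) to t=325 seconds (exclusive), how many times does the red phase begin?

Cycle = 31+6+45 = 82s
red phase starts at t = k*82 + 37 for k=0,1,2,...
Need k*82+37 < 325 → k < 3.512
k ∈ {0, ..., 3} → 4 starts

Answer: 4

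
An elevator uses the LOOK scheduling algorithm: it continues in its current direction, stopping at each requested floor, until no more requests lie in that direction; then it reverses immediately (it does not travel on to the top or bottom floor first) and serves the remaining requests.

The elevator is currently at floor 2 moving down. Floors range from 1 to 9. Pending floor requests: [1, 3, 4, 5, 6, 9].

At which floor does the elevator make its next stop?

Answer: 1

Derivation:
Current floor: 2, direction: down
Requests above: [3, 4, 5, 6, 9]
Requests below: [1]
Moving down and requests lie below → nearest below is max([1]) = 1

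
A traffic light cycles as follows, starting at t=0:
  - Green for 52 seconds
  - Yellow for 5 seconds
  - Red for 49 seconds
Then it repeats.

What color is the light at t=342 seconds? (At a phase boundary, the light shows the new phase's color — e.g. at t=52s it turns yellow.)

Cycle length = 52 + 5 + 49 = 106s
t = 342, phase_t = 342 mod 106 = 24
24 < 52 (green end) → GREEN

Answer: green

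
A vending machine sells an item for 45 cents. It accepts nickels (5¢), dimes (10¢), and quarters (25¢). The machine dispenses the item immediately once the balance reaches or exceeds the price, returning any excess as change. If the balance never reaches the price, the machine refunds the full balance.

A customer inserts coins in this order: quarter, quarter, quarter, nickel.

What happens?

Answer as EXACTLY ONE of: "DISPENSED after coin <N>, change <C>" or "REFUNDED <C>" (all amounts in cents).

Answer: DISPENSED after coin 2, change 5

Derivation:
Price: 45¢
Coin 1 (quarter, 25¢): balance = 25¢
Coin 2 (quarter, 25¢): balance = 50¢
  → balance >= price → DISPENSE, change = 50 - 45 = 5¢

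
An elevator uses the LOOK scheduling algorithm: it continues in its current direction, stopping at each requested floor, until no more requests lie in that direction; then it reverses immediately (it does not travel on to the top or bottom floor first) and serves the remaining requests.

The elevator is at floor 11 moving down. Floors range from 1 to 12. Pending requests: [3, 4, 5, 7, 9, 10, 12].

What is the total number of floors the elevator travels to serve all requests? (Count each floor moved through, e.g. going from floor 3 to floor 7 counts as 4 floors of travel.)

Answer: 17

Derivation:
Start at floor 11 moving down, LOOK stop order: [10, 9, 7, 5, 4, 3, 12]
  11 → 10: |10-11| = 1, total = 1
  10 → 9: |9-10| = 1, total = 2
  9 → 7: |7-9| = 2, total = 4
  7 → 5: |5-7| = 2, total = 6
  5 → 4: |4-5| = 1, total = 7
  4 → 3: |3-4| = 1, total = 8
  3 → 12: |12-3| = 9, total = 17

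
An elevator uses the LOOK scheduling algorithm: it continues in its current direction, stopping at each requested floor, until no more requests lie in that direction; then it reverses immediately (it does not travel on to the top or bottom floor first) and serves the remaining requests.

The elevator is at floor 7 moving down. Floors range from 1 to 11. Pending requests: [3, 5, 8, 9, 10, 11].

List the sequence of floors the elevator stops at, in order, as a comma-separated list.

Current: 7, moving DOWN
Serve below first (descending): [5, 3]
Then reverse, serve above (ascending): [8, 9, 10, 11]

Answer: 5, 3, 8, 9, 10, 11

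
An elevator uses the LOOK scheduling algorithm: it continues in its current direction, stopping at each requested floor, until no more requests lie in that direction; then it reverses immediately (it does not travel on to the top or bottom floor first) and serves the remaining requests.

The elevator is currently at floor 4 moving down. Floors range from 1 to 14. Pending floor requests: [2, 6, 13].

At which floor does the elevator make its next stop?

Answer: 2

Derivation:
Current floor: 4, direction: down
Requests above: [6, 13]
Requests below: [2]
Moving down and requests lie below → nearest below is max([2]) = 2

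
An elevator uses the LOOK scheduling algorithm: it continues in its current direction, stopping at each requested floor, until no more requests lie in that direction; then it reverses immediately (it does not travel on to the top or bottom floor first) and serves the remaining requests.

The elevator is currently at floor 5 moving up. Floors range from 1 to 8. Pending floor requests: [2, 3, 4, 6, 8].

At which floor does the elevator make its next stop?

Answer: 6

Derivation:
Current floor: 5, direction: up
Requests above: [6, 8]
Requests below: [2, 3, 4]
Moving up and requests lie above → nearest above is min([6, 8]) = 6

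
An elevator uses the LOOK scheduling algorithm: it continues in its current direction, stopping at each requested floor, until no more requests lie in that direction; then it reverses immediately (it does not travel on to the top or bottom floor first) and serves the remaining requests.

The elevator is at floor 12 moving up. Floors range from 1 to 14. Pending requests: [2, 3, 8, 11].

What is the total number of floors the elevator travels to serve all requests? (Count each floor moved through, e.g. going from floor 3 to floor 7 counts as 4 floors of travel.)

Start at floor 12 moving up, LOOK stop order: [11, 8, 3, 2]
  12 → 11: |11-12| = 1, total = 1
  11 → 8: |8-11| = 3, total = 4
  8 → 3: |3-8| = 5, total = 9
  3 → 2: |2-3| = 1, total = 10

Answer: 10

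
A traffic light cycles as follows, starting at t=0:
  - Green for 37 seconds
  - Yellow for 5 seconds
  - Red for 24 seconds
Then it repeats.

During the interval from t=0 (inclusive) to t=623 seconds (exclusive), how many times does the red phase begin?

Cycle = 37+5+24 = 66s
red phase starts at t = k*66 + 42 for k=0,1,2,...
Need k*66+42 < 623 → k < 8.803
k ∈ {0, ..., 8} → 9 starts

Answer: 9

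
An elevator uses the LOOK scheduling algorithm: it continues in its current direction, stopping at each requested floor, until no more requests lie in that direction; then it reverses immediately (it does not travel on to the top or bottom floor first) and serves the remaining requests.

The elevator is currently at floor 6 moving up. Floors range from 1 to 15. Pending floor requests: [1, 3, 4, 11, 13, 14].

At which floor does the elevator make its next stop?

Current floor: 6, direction: up
Requests above: [11, 13, 14]
Requests below: [1, 3, 4]
Moving up and requests lie above → nearest above is min([11, 13, 14]) = 11

Answer: 11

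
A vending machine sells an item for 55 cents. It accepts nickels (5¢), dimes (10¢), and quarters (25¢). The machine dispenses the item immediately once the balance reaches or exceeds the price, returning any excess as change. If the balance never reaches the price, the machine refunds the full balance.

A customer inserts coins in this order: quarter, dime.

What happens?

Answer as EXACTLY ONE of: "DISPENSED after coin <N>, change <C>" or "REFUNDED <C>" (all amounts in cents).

Answer: REFUNDED 35

Derivation:
Price: 55¢
Coin 1 (quarter, 25¢): balance = 25¢
Coin 2 (dime, 10¢): balance = 35¢
All coins inserted, balance 35¢ < price 55¢ → REFUND 35¢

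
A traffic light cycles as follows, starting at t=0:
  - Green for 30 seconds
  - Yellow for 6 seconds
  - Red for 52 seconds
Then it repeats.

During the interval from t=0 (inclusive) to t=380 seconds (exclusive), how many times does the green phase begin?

Answer: 5

Derivation:
Cycle = 30+6+52 = 88s
green phase starts at t = k*88 + 0 for k=0,1,2,...
Need k*88+0 < 380 → k < 4.318
k ∈ {0, ..., 4} → 5 starts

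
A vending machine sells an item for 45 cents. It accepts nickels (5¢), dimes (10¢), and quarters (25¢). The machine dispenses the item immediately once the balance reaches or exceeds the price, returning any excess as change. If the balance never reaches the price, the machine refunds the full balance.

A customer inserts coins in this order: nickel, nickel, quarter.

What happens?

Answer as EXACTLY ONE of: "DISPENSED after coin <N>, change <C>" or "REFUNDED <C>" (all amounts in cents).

Answer: REFUNDED 35

Derivation:
Price: 45¢
Coin 1 (nickel, 5¢): balance = 5¢
Coin 2 (nickel, 5¢): balance = 10¢
Coin 3 (quarter, 25¢): balance = 35¢
All coins inserted, balance 35¢ < price 45¢ → REFUND 35¢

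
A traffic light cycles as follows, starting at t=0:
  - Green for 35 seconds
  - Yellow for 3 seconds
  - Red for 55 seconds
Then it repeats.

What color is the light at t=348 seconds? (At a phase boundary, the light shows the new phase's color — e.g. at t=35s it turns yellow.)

Answer: red

Derivation:
Cycle length = 35 + 3 + 55 = 93s
t = 348, phase_t = 348 mod 93 = 69
69 >= 38 → RED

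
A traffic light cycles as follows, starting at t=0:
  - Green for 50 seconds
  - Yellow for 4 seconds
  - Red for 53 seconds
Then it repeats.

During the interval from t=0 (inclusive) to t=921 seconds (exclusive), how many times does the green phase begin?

Cycle = 50+4+53 = 107s
green phase starts at t = k*107 + 0 for k=0,1,2,...
Need k*107+0 < 921 → k < 8.607
k ∈ {0, ..., 8} → 9 starts

Answer: 9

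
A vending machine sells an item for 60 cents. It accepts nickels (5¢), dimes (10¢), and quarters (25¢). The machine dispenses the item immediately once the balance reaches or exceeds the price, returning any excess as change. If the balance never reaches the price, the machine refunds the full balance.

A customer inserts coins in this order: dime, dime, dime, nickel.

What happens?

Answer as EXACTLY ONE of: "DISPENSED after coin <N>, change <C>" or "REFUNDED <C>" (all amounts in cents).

Price: 60¢
Coin 1 (dime, 10¢): balance = 10¢
Coin 2 (dime, 10¢): balance = 20¢
Coin 3 (dime, 10¢): balance = 30¢
Coin 4 (nickel, 5¢): balance = 35¢
All coins inserted, balance 35¢ < price 60¢ → REFUND 35¢

Answer: REFUNDED 35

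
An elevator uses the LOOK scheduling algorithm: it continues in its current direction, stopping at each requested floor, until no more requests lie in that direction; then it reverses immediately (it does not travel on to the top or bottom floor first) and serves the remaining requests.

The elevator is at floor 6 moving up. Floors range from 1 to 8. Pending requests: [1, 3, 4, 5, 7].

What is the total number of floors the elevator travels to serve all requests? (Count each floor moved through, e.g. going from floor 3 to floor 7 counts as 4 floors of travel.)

Start at floor 6 moving up, LOOK stop order: [7, 5, 4, 3, 1]
  6 → 7: |7-6| = 1, total = 1
  7 → 5: |5-7| = 2, total = 3
  5 → 4: |4-5| = 1, total = 4
  4 → 3: |3-4| = 1, total = 5
  3 → 1: |1-3| = 2, total = 7

Answer: 7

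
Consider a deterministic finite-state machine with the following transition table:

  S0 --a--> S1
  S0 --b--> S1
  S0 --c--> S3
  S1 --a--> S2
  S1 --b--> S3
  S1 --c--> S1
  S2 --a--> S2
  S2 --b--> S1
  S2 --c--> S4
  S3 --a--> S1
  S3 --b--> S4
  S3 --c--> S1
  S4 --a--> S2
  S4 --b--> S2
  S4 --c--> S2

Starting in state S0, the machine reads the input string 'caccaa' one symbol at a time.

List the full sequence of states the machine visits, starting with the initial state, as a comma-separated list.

Start: S0
  read 'c': S0 --c--> S3
  read 'a': S3 --a--> S1
  read 'c': S1 --c--> S1
  read 'c': S1 --c--> S1
  read 'a': S1 --a--> S2
  read 'a': S2 --a--> S2

Answer: S0, S3, S1, S1, S1, S2, S2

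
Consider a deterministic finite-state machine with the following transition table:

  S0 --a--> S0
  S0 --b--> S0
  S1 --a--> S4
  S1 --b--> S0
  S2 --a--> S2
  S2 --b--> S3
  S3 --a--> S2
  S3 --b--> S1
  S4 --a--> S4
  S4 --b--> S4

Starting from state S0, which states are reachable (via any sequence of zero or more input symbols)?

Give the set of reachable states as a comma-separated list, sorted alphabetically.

BFS from S0:
  visit S0: S0--a-->S0 (seen), S0--b-->S0 (seen)

Answer: S0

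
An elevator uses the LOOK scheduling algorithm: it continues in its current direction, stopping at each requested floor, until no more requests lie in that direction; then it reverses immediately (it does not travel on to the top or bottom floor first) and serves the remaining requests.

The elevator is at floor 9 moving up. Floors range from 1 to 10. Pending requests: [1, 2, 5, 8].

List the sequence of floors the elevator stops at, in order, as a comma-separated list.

Answer: 8, 5, 2, 1

Derivation:
Current: 9, moving UP
Serve above first (ascending): []
Then reverse, serve below (descending): [8, 5, 2, 1]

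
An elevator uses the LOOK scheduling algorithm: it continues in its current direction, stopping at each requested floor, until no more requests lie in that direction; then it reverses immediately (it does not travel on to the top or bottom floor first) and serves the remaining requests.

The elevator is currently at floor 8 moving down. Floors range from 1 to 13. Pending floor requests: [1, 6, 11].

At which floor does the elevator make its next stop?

Answer: 6

Derivation:
Current floor: 8, direction: down
Requests above: [11]
Requests below: [1, 6]
Moving down and requests lie below → nearest below is max([1, 6]) = 6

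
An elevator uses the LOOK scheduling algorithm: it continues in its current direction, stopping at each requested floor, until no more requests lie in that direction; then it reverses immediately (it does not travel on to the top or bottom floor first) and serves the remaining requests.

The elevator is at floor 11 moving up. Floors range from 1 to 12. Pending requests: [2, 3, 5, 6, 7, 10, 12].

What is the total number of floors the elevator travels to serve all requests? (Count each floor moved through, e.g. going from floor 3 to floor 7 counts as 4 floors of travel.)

Answer: 11

Derivation:
Start at floor 11 moving up, LOOK stop order: [12, 10, 7, 6, 5, 3, 2]
  11 → 12: |12-11| = 1, total = 1
  12 → 10: |10-12| = 2, total = 3
  10 → 7: |7-10| = 3, total = 6
  7 → 6: |6-7| = 1, total = 7
  6 → 5: |5-6| = 1, total = 8
  5 → 3: |3-5| = 2, total = 10
  3 → 2: |2-3| = 1, total = 11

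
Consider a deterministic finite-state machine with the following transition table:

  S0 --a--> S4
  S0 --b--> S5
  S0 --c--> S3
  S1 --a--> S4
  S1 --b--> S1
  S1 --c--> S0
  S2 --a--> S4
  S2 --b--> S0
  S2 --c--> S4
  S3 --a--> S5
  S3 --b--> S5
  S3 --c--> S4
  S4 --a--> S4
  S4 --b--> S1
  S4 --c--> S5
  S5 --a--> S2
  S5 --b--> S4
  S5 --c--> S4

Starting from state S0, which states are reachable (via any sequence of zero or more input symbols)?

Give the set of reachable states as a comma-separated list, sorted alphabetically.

BFS from S0:
  visit S0: S0--a-->S4 (new), S0--b-->S5 (new), S0--c-->S3 (new)
  visit S4: S4--a-->S4 (seen), S4--b-->S1 (new), S4--c-->S5 (seen)
  visit S5: S5--a-->S2 (new), S5--b-->S4 (seen), S5--c-->S4 (seen)
  visit S3: S3--a-->S5 (seen), S3--b-->S5 (seen), S3--c-->S4 (seen)
  visit S1: S1--a-->S4 (seen), S1--b-->S1 (seen), S1--c-->S0 (seen)
  visit S2: S2--a-->S4 (seen), S2--b-->S0 (seen), S2--c-->S4 (seen)

Answer: S0, S1, S2, S3, S4, S5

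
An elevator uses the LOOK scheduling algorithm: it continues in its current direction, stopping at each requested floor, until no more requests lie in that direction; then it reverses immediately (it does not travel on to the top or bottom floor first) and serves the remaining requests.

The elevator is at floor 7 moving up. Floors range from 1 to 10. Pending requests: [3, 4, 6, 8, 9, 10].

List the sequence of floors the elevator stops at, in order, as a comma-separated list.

Current: 7, moving UP
Serve above first (ascending): [8, 9, 10]
Then reverse, serve below (descending): [6, 4, 3]

Answer: 8, 9, 10, 6, 4, 3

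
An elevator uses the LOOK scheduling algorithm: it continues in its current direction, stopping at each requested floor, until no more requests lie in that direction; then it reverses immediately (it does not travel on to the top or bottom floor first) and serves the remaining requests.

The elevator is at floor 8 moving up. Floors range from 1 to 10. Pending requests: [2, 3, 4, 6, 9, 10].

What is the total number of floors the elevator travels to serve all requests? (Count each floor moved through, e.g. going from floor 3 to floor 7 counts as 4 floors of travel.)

Answer: 10

Derivation:
Start at floor 8 moving up, LOOK stop order: [9, 10, 6, 4, 3, 2]
  8 → 9: |9-8| = 1, total = 1
  9 → 10: |10-9| = 1, total = 2
  10 → 6: |6-10| = 4, total = 6
  6 → 4: |4-6| = 2, total = 8
  4 → 3: |3-4| = 1, total = 9
  3 → 2: |2-3| = 1, total = 10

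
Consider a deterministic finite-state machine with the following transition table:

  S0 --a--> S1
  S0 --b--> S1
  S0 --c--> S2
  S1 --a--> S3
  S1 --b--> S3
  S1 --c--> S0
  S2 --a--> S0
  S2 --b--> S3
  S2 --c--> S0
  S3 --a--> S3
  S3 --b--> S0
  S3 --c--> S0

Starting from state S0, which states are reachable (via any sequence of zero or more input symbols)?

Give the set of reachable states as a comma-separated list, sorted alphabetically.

Answer: S0, S1, S2, S3

Derivation:
BFS from S0:
  visit S0: S0--a-->S1 (new), S0--b-->S1 (seen), S0--c-->S2 (new)
  visit S1: S1--a-->S3 (new), S1--b-->S3 (seen), S1--c-->S0 (seen)
  visit S2: S2--a-->S0 (seen), S2--b-->S3 (seen), S2--c-->S0 (seen)
  visit S3: S3--a-->S3 (seen), S3--b-->S0 (seen), S3--c-->S0 (seen)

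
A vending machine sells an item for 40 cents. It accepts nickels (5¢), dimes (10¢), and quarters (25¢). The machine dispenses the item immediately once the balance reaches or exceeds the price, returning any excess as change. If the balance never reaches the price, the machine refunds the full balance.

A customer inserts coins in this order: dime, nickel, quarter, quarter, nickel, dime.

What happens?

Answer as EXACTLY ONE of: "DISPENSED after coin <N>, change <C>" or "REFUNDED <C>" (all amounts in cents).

Answer: DISPENSED after coin 3, change 0

Derivation:
Price: 40¢
Coin 1 (dime, 10¢): balance = 10¢
Coin 2 (nickel, 5¢): balance = 15¢
Coin 3 (quarter, 25¢): balance = 40¢
  → balance >= price → DISPENSE, change = 40 - 40 = 0¢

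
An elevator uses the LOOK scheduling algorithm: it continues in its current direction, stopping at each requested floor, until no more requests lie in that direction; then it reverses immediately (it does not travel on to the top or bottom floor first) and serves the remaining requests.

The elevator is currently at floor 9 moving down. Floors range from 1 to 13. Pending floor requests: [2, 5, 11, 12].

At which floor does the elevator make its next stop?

Answer: 5

Derivation:
Current floor: 9, direction: down
Requests above: [11, 12]
Requests below: [2, 5]
Moving down and requests lie below → nearest below is max([2, 5]) = 5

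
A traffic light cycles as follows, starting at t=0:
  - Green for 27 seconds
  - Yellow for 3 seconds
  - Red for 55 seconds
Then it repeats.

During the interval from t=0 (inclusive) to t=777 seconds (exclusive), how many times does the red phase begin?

Answer: 9

Derivation:
Cycle = 27+3+55 = 85s
red phase starts at t = k*85 + 30 for k=0,1,2,...
Need k*85+30 < 777 → k < 8.788
k ∈ {0, ..., 8} → 9 starts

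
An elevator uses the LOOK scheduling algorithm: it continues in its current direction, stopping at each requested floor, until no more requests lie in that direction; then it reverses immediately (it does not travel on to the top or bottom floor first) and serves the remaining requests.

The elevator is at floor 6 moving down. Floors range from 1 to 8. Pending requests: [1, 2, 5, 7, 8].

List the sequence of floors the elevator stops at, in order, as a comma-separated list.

Answer: 5, 2, 1, 7, 8

Derivation:
Current: 6, moving DOWN
Serve below first (descending): [5, 2, 1]
Then reverse, serve above (ascending): [7, 8]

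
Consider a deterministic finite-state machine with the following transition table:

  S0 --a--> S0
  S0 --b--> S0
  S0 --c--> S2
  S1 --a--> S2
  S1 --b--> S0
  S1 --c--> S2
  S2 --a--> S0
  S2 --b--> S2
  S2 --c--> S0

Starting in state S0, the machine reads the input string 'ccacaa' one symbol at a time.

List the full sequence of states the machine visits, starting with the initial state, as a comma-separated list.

Start: S0
  read 'c': S0 --c--> S2
  read 'c': S2 --c--> S0
  read 'a': S0 --a--> S0
  read 'c': S0 --c--> S2
  read 'a': S2 --a--> S0
  read 'a': S0 --a--> S0

Answer: S0, S2, S0, S0, S2, S0, S0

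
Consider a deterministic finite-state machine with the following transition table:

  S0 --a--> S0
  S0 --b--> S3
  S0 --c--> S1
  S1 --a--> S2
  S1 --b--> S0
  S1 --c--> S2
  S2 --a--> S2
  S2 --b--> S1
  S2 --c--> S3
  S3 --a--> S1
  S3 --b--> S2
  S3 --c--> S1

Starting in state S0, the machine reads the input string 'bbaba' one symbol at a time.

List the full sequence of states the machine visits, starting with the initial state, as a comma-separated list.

Start: S0
  read 'b': S0 --b--> S3
  read 'b': S3 --b--> S2
  read 'a': S2 --a--> S2
  read 'b': S2 --b--> S1
  read 'a': S1 --a--> S2

Answer: S0, S3, S2, S2, S1, S2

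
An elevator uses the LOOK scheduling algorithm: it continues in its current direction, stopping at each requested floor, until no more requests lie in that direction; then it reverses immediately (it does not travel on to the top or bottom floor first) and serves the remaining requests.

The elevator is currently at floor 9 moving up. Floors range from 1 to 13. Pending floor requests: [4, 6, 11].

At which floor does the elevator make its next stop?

Answer: 11

Derivation:
Current floor: 9, direction: up
Requests above: [11]
Requests below: [4, 6]
Moving up and requests lie above → nearest above is min([11]) = 11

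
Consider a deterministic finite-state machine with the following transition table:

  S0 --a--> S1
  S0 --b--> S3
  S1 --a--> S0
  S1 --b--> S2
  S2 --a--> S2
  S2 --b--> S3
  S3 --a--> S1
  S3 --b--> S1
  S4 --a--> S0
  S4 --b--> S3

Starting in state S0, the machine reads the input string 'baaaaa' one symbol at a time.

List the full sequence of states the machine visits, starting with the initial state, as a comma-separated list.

Start: S0
  read 'b': S0 --b--> S3
  read 'a': S3 --a--> S1
  read 'a': S1 --a--> S0
  read 'a': S0 --a--> S1
  read 'a': S1 --a--> S0
  read 'a': S0 --a--> S1

Answer: S0, S3, S1, S0, S1, S0, S1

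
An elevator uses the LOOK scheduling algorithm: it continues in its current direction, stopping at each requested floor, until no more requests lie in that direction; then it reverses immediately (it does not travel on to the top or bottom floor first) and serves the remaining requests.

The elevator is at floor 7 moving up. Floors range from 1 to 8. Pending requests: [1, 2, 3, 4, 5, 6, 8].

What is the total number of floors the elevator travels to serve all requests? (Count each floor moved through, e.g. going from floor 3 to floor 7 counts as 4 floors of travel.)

Start at floor 7 moving up, LOOK stop order: [8, 6, 5, 4, 3, 2, 1]
  7 → 8: |8-7| = 1, total = 1
  8 → 6: |6-8| = 2, total = 3
  6 → 5: |5-6| = 1, total = 4
  5 → 4: |4-5| = 1, total = 5
  4 → 3: |3-4| = 1, total = 6
  3 → 2: |2-3| = 1, total = 7
  2 → 1: |1-2| = 1, total = 8

Answer: 8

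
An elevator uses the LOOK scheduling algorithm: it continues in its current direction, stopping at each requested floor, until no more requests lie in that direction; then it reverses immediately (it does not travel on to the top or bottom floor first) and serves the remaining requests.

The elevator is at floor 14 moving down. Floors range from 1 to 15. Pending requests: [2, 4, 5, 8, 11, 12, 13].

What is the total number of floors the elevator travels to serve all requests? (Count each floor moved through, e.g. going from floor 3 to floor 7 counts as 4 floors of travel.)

Start at floor 14 moving down, LOOK stop order: [13, 12, 11, 8, 5, 4, 2]
  14 → 13: |13-14| = 1, total = 1
  13 → 12: |12-13| = 1, total = 2
  12 → 11: |11-12| = 1, total = 3
  11 → 8: |8-11| = 3, total = 6
  8 → 5: |5-8| = 3, total = 9
  5 → 4: |4-5| = 1, total = 10
  4 → 2: |2-4| = 2, total = 12

Answer: 12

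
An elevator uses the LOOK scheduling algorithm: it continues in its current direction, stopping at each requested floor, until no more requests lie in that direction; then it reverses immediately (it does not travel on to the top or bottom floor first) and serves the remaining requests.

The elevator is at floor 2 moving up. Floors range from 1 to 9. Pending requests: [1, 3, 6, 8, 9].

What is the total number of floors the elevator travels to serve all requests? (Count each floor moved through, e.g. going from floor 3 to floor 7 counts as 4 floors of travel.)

Start at floor 2 moving up, LOOK stop order: [3, 6, 8, 9, 1]
  2 → 3: |3-2| = 1, total = 1
  3 → 6: |6-3| = 3, total = 4
  6 → 8: |8-6| = 2, total = 6
  8 → 9: |9-8| = 1, total = 7
  9 → 1: |1-9| = 8, total = 15

Answer: 15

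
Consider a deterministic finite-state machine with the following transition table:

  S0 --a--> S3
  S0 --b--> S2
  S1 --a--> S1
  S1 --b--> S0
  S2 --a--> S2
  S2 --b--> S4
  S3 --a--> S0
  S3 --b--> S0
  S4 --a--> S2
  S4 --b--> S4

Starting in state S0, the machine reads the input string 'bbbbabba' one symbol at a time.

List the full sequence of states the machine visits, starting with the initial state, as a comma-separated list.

Start: S0
  read 'b': S0 --b--> S2
  read 'b': S2 --b--> S4
  read 'b': S4 --b--> S4
  read 'b': S4 --b--> S4
  read 'a': S4 --a--> S2
  read 'b': S2 --b--> S4
  read 'b': S4 --b--> S4
  read 'a': S4 --a--> S2

Answer: S0, S2, S4, S4, S4, S2, S4, S4, S2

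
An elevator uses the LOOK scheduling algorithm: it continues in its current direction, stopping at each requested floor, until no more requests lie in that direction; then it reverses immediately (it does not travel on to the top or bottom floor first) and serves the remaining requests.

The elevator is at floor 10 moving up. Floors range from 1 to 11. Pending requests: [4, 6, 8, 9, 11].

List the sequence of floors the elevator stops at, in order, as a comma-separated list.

Answer: 11, 9, 8, 6, 4

Derivation:
Current: 10, moving UP
Serve above first (ascending): [11]
Then reverse, serve below (descending): [9, 8, 6, 4]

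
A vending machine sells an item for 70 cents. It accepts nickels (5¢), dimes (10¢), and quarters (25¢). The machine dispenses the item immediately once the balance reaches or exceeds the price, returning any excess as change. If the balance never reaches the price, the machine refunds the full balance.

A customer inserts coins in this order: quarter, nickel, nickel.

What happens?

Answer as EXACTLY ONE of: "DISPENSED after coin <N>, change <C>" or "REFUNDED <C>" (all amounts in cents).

Price: 70¢
Coin 1 (quarter, 25¢): balance = 25¢
Coin 2 (nickel, 5¢): balance = 30¢
Coin 3 (nickel, 5¢): balance = 35¢
All coins inserted, balance 35¢ < price 70¢ → REFUND 35¢

Answer: REFUNDED 35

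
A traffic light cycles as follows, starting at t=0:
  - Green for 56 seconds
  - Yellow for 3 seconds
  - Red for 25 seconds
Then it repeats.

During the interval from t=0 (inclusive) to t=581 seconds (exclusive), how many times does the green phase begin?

Cycle = 56+3+25 = 84s
green phase starts at t = k*84 + 0 for k=0,1,2,...
Need k*84+0 < 581 → k < 6.917
k ∈ {0, ..., 6} → 7 starts

Answer: 7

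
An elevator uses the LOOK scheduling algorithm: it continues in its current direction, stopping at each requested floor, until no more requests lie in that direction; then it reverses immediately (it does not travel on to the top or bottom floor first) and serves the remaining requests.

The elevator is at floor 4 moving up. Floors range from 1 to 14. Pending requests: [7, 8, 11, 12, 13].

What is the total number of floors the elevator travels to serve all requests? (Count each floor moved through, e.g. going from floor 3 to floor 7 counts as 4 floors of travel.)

Answer: 9

Derivation:
Start at floor 4 moving up, LOOK stop order: [7, 8, 11, 12, 13]
  4 → 7: |7-4| = 3, total = 3
  7 → 8: |8-7| = 1, total = 4
  8 → 11: |11-8| = 3, total = 7
  11 → 12: |12-11| = 1, total = 8
  12 → 13: |13-12| = 1, total = 9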